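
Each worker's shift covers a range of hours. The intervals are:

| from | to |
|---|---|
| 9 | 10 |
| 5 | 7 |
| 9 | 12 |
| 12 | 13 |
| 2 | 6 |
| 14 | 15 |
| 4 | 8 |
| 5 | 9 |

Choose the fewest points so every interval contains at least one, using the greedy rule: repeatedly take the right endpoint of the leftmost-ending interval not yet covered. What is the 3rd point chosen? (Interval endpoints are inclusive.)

Sort by right endpoint; whenever an interval is uncovered, place a point at its right end.
Sorted: [2,6] [5,7] [4,8] [5,9] [9,10] [9,12] [12,13] [14,15]
{[2,6],[5,7],[4,8],[5,9]} hit by 6; {[9,10],[9,12]} hit by 10; {[12,13]} hit by 13; {[14,15]} hit by 15.
Points: 6, 10, 13, 15 (4 total).

13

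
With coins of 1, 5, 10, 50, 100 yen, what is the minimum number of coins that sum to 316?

6

Use the largest denomination that fits, subtract, and repeat.
316 − 3×100→16 − 1×10→6 − 1×5→1 − 1×1→0
Total coins = 3 + 1 + 1 + 1 = 6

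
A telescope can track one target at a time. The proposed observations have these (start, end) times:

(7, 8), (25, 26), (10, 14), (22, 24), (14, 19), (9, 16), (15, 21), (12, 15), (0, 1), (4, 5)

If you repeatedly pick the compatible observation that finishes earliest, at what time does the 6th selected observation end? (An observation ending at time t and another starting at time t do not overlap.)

24

Sorted by end: (0,1)  (4,5)  (7,8)  (10,14)  (12,15)  (9,16)  (14,19)  (15,21)  (22,24)  (25,26)
take (0,1); take (4,5); take (7,8); take (10,14); skip (9,16); take (14,19); skip (15,21); take (22,24); take (25,26).
Selected: (0,1) (4,5) (7,8) (10,14) (14,19) (22,24) (25,26)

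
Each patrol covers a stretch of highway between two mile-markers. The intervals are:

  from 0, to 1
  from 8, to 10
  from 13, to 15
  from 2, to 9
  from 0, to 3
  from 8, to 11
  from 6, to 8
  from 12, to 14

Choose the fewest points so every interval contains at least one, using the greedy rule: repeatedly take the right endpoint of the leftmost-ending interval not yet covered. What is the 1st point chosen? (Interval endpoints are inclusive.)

Sorted: [0,1] [0,3] [6,8] [2,9] [8,10] [8,11] [12,14] [13,15]
{[0,1],[0,3]} hit by 1; {[6,8],[2,9],[8,10],[8,11]} hit by 8; {[12,14],[13,15]} hit by 14.
Points: 1, 8, 14 (3 total).

1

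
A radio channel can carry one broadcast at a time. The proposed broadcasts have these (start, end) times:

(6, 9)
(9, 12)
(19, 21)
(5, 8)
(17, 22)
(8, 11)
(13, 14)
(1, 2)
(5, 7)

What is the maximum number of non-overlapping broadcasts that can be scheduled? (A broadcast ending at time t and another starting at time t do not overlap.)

Order by finish time; keep every interval that doesn't clash with the previous kept one.
By end time: (1,2), (5,7), (5,8), (6,9), (8,11), (9,12), (13,14), (19,21), (17,22).
Pick (1,2); next start ≥ 2 → (5,7); next start ≥ 7 → (8,11); next start ≥ 11 → (13,14); next start ≥ 14 → (19,21).
Selected 5 broadcasts.

5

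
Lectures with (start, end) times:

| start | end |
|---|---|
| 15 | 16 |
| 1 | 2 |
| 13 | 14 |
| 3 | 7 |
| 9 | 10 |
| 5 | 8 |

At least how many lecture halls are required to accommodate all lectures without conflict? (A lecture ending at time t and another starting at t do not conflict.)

starts: [1, 3, 5, 9, 13, 15]
ends:   [2, 7, 8, 10, 14, 16]
s1→1 e2→0 s3→1 s5→2  — peak 2.

2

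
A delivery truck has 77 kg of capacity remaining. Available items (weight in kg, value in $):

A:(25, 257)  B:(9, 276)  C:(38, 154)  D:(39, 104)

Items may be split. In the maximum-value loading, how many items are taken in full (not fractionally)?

Sort by value per unit weight and fill in that order.
Order: B (276/9=30.67) > A (257/25=10.28) > C (154/38=4.05) > D (104/39=2.67)
Fill: take B (9 @ 276) → take A (25 @ 257) → take C (38 @ 154) → take 5/39 of D → 13.33; 77/77 used.
3 item(s) taken whole; one partial (take 5/39 of D).

3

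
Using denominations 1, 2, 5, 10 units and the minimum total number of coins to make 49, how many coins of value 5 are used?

49 = 4×10 + 1×5 + 2×2
Count of 5: 1

1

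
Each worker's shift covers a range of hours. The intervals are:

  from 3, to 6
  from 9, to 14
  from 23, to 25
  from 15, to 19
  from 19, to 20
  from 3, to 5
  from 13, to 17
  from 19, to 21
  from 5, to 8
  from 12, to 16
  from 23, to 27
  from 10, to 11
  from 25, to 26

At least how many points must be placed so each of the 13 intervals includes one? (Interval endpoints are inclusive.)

Sort by right endpoint; whenever an interval is uncovered, place a point at its right end.
Sorted: [3,5] [3,6] [5,8] [10,11] [9,14] [12,16] [13,17] [15,19] [19,20] [19,21] [23,25] [25,26] [23,27]
{[3,5],[3,6],[5,8]} hit by 5; {[10,11],[9,14]} hit by 11; {[12,16],[13,17],[15,19]} hit by 16; {[19,20],[19,21]} hit by 20; {[23,25],[25,26],[23,27]} hit by 25.
Points: 5, 11, 16, 20, 25 (5 total).

5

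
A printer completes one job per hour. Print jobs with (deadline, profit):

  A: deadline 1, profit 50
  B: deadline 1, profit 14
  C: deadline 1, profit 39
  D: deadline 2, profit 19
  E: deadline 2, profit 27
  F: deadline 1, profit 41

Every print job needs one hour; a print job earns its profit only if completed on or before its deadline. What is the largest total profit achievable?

Sort by profit descending; place each in the latest free slot ≤ its deadline.
By profit: A(d1,50), F(d1,41), C(d1,39), E(d2,27), D(d2,19), B(d1,14)
A→slot 1; F skipped; C skipped; E→slot 2; D skipped; B skipped.
Profit = 50 + 27 = 77

77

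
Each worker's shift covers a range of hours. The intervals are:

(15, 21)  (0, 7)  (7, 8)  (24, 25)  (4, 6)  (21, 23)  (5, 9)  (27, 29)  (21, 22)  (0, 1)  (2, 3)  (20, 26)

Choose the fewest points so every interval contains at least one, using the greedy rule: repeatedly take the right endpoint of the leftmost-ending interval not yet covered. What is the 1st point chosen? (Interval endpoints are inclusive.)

1

Process intervals by earliest right end; each time one isn't hit yet, stab at its right endpoint.
Sorted: [0,1] [2,3] [4,6] [0,7] [7,8] [5,9] [15,21] [21,22] [21,23] [24,25] [20,26] [27,29]
{[0,1]} hit by 1; {[2,3]} hit by 3; {[4,6],[0,7]} hit by 6; {[7,8],[5,9]} hit by 8; {[15,21],[21,22],[21,23]} hit by 21; {[24,25],[20,26]} hit by 25; {[27,29]} hit by 29.
Points: 1, 3, 6, 8, 21, 25, 29 (7 total).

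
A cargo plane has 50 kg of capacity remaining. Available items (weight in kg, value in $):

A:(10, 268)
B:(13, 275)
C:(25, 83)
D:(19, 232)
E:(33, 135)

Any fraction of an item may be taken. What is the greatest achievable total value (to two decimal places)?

Sort by value per unit weight and fill in that order.
Order: A (268/10=26.80) > B (275/13=21.15) > D (232/19=12.21) > E (135/33=4.09) > C (83/25=3.32)
Fill: take A (10 @ 268) → take B (13 @ 275) → take D (19 @ 232) → take 8/33 of E → 32.73; 50/50 used.
Total value = 807.73

807.73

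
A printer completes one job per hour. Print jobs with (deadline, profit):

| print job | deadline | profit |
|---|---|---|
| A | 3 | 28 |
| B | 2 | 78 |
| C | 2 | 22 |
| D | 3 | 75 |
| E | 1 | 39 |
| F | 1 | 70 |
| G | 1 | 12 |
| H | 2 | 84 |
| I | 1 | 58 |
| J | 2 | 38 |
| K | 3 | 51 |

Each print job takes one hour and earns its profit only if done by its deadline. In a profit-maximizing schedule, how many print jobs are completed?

3

Sort by profit descending; place each in the latest free slot ≤ its deadline.
By profit: H(d2,84), B(d2,78), D(d3,75), F(d1,70), I(d1,58), K(d3,51), E(d1,39), J(d2,38), A(d3,28), C(d2,22), G(d1,12)
H→slot 2; B→slot 1; D→slot 3; F skipped; I skipped; K skipped; E skipped; J skipped; A skipped; C skipped; G skipped.
3 of 11 scheduled.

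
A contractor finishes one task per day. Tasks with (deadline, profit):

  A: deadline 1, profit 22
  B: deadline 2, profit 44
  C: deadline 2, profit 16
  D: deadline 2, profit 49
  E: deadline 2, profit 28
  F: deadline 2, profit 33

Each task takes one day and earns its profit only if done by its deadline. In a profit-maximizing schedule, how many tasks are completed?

Sort by profit descending; place each in the latest free slot ≤ its deadline.
By profit: D(d2,49), B(d2,44), F(d2,33), E(d2,28), A(d1,22), C(d2,16)
D→slot 2; B→slot 1; F skipped; E skipped; A skipped; C skipped.
2 of 6 scheduled.

2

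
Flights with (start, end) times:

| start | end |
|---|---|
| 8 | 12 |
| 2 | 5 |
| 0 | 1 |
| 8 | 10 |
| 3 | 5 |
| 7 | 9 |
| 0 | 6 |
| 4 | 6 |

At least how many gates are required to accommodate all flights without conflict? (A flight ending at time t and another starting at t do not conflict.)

4

starts: [0, 0, 2, 3, 4, 7, 8, 8]
ends:   [1, 5, 5, 6, 6, 9, 10, 12]
s0→1 s0→2 e1→1 s2→2 s3→3 s4→4  — peak 4.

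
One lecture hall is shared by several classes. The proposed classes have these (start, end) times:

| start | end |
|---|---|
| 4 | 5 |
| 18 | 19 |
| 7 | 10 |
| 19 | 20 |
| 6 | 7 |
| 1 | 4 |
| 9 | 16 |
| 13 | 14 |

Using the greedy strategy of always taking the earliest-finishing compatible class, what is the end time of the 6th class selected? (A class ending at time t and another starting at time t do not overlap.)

19

Greedy by earliest finish: after sorting by end time, pick each interval compatible with the last pick.
By end time: (1,4), (4,5), (6,7), (7,10), (13,14), (9,16), (18,19), (19,20).
Pick (1,4); next start ≥ 4 → (4,5); next start ≥ 5 → (6,7); next start ≥ 7 → (7,10); next start ≥ 10 → (13,14); next start ≥ 14 → (18,19); next start ≥ 19 → (19,20).
Selected: (1,4) (4,5) (6,7) (7,10) (13,14) (18,19) (19,20)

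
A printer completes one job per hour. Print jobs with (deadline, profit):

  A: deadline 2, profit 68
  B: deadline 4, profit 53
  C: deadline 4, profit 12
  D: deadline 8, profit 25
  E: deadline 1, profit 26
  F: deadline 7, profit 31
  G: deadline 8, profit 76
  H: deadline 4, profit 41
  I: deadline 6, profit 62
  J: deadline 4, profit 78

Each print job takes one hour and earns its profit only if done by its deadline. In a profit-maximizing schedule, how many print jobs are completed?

8

Profit order: J=78 G=76 A=68 I=62 B=53 H=41 F=31 E=26 D=25 C=12
Assign: J→slot 4, G→slot 8, A→slot 2, I→slot 6, B→slot 3, H→slot 1, F→slot 7, E skipped, D→slot 5, C skipped.
Slots: [1:H] [2:A] [3:B] [4:J] [5:D] [6:I] [7:F] [8:G]
8 of 10 scheduled.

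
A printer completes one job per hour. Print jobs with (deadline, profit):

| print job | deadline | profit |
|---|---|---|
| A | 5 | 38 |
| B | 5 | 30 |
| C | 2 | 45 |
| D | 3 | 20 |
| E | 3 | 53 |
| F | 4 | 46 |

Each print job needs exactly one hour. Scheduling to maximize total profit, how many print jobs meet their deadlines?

Take jobs in profit order; each goes to the latest open slot no later than its deadline.
By profit: E(d3,53), F(d4,46), C(d2,45), A(d5,38), B(d5,30), D(d3,20)
E→slot 3; F→slot 4; C→slot 2; A→slot 5; B→slot 1; D skipped.
5 of 6 scheduled.

5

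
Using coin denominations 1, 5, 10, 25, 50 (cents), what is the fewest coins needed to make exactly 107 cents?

Use the largest denomination that fits, subtract, and repeat.
107 − 2×50→7 − 1×5→2 − 2×1→0
Total coins = 2 + 1 + 2 = 5

5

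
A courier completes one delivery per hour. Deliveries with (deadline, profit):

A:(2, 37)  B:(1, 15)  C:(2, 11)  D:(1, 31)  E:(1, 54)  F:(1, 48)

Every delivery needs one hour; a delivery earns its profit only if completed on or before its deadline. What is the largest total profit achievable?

Sort by profit descending; place each in the latest free slot ≤ its deadline.
Profit order: E=54 F=48 A=37 D=31 B=15 C=11
Assign: E→slot 1, F skipped, A→slot 2, D skipped, B skipped, C skipped.
Slots: [1:E] [2:A]
Profit = 54 + 37 = 91

91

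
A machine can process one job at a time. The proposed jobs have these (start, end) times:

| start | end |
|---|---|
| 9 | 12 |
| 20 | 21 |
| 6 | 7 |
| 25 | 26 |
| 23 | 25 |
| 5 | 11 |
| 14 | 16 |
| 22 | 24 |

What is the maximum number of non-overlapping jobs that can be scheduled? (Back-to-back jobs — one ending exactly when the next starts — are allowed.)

6

Sorted by end: (6,7)  (5,11)  (9,12)  (14,16)  (20,21)  (22,24)  (23,25)  (25,26)
take (6,7); take (9,12); take (14,16); take (20,21); take (22,24); take (25,26).
Selected 6 jobs.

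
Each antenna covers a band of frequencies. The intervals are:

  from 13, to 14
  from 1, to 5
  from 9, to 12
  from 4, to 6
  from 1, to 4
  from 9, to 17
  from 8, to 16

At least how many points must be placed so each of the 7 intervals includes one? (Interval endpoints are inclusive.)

Sort by right endpoint; whenever an interval is uncovered, place a point at its right end.
Sorted: [1,4] [1,5] [4,6] [9,12] [13,14] [8,16] [9,17]
{[1,4],[1,5],[4,6]} hit by 4; {[9,12]} hit by 12; {[13,14],[8,16],[9,17]} hit by 14.
Points: 4, 12, 14 (3 total).

3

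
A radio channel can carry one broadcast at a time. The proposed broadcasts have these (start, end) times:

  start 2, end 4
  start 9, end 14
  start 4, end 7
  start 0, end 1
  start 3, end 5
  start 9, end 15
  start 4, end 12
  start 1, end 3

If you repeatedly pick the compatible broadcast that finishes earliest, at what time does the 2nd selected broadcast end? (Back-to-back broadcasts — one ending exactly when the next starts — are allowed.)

Order by finish time; keep every interval that doesn't clash with the previous kept one.
By end time: (0,1), (1,3), (2,4), (3,5), (4,7), (4,12), (9,14), (9,15).
Pick (0,1); next start ≥ 1 → (1,3); next start ≥ 3 → (3,5); next start ≥ 5 → (9,14).
Selected: (0,1) (1,3) (3,5) (9,14)

3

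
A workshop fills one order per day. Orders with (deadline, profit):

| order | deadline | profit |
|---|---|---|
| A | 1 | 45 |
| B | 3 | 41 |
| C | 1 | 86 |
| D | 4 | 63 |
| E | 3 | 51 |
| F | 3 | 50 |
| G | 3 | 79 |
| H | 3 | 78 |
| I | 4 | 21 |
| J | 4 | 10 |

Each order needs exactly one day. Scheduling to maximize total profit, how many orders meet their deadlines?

4

Take jobs in profit order; each goes to the latest open slot no later than its deadline.
Profit order: C=86 G=79 H=78 D=63 E=51 F=50 A=45 B=41 I=21 J=10
Assign: C→slot 1, G→slot 3, H→slot 2, D→slot 4, E skipped, F skipped, A skipped, B skipped, I skipped, J skipped.
Slots: [1:C] [2:H] [3:G] [4:D]
4 of 10 scheduled.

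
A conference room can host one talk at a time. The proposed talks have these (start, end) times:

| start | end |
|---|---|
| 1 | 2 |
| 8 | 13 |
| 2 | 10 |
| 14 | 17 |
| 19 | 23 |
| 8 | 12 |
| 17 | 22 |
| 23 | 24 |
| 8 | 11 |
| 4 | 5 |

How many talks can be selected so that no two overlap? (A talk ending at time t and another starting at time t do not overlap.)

Sort by end time and greedily take each interval whose start is ≥ the last chosen end.
By end time: (1,2), (4,5), (2,10), (8,11), (8,12), (8,13), (14,17), (17,22), (19,23), (23,24).
Pick (1,2); next start ≥ 2 → (4,5); next start ≥ 5 → (8,11); next start ≥ 11 → (14,17); next start ≥ 17 → (17,22); next start ≥ 22 → (23,24).
Selected 6 talks.

6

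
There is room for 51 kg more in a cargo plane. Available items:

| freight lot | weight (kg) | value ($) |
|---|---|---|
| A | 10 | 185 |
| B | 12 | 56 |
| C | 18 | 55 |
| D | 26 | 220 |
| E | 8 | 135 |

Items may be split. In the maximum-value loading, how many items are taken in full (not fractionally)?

Sort by value per unit weight and fill in that order.
Ratios (sorted): A 18.50, E 16.88, D 8.46, B 4.67, C 3.06
take A (10 @ 185); take E (8 @ 135); take D (26 @ 220); take 7/12 of B → 32.67. Capacity used 51/51.
3 item(s) taken whole; one partial (take 7/12 of B).

3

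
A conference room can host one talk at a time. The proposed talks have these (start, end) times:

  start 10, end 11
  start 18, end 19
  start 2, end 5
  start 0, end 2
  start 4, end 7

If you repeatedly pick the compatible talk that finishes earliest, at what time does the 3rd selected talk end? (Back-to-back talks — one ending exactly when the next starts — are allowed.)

Sort by end time and greedily take each interval whose start is ≥ the last chosen end.
By end time: (0,2), (2,5), (4,7), (10,11), (18,19).
Pick (0,2); next start ≥ 2 → (2,5); next start ≥ 5 → (10,11); next start ≥ 11 → (18,19).
Selected: (0,2) (2,5) (10,11) (18,19)

11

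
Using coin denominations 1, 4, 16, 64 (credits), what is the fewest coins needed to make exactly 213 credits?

6

213 − 3×64→21 − 1×16→5 − 1×4→1 − 1×1→0
Total coins = 3 + 1 + 1 + 1 = 6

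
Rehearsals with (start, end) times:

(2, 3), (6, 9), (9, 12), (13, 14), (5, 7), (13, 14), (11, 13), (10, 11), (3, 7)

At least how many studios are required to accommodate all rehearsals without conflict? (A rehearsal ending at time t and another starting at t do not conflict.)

3

Count concurrent intervals with a sweep; the peak is the room count.
starts: [2, 3, 5, 6, 9, 10, 11, 13, 13]
ends:   [3, 7, 7, 9, 11, 12, 13, 14, 14]
s2→1 e3→0 s3→1 s5→2 s6→3  — peak 3.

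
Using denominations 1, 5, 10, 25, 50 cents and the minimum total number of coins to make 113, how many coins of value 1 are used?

3

Greedy: take as many of the largest coin as possible, then repeat with the remainder.
113 = 2×50 + 1×10 + 3×1
Count of 1: 3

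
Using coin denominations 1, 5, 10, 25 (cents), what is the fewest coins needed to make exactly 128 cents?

128 = 5×25 + 3×1
Total coins = 5 + 3 = 8

8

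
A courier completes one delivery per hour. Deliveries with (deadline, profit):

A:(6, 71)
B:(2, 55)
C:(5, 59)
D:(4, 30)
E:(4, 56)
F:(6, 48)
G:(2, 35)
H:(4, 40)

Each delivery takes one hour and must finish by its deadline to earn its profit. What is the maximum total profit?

329

By profit: A(d6,71), C(d5,59), E(d4,56), B(d2,55), F(d6,48), H(d4,40), G(d2,35), D(d4,30)
A→slot 6; C→slot 5; E→slot 4; B→slot 2; F→slot 3; H→slot 1; G skipped; D skipped.
Profit = 40 + 55 + 48 + 56 + 59 + 71 = 329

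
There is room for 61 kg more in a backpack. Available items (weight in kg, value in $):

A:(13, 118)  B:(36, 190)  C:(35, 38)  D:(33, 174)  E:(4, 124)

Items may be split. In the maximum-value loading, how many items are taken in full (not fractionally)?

3

Sort by value per unit weight and fill in that order.
Order: E (124/4=31.00) > A (118/13=9.08) > B (190/36=5.28) > D (174/33=5.27) > C (38/35=1.09)
Fill: take E (4 @ 124) → take A (13 @ 118) → take B (36 @ 190) → take 8/33 of D → 42.18; 61/61 used.
3 item(s) taken whole; one partial (take 8/33 of D).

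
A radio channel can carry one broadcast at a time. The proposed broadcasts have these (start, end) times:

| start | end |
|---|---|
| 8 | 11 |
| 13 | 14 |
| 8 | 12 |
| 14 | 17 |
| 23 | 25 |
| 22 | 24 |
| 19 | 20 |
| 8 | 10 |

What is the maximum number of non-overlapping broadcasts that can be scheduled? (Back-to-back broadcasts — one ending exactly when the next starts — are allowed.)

5

By end time: (8,10), (8,11), (8,12), (13,14), (14,17), (19,20), (22,24), (23,25).
Pick (8,10); next start ≥ 10 → (13,14); next start ≥ 14 → (14,17); next start ≥ 17 → (19,20); next start ≥ 20 → (22,24).
Selected 5 broadcasts.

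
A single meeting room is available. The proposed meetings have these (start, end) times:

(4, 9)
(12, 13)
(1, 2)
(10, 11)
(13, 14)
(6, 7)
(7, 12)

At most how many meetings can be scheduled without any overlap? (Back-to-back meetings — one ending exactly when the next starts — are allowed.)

5

Greedy by earliest finish: after sorting by end time, pick each interval compatible with the last pick.
Sorted by end: (1,2)  (6,7)  (4,9)  (10,11)  (7,12)  (12,13)  (13,14)
take (1,2); take (6,7); take (10,11); take (12,13); take (13,14).
Selected 5 meetings.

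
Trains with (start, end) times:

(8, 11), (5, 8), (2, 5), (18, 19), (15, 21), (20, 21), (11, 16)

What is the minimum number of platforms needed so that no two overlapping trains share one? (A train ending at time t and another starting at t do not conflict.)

2

The answer is the maximum number of intervals overlapping at any instant.
starts: [2, 5, 8, 11, 15, 18, 20]
ends:   [5, 8, 11, 16, 19, 21, 21]
s2→1 e5→0 s5→1 e8→0 s8→1 e11→0 s11→1 s15→2  — peak 2.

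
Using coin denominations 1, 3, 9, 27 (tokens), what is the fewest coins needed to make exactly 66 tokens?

4

66 = 2×27 + 1×9 + 1×3
Total coins = 2 + 1 + 1 = 4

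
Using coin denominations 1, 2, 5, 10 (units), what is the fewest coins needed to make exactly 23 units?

Greedy: take as many of the largest coin as possible, then repeat with the remainder.
23 = 2×10 + 1×2 + 1×1
Total coins = 2 + 1 + 1 = 4

4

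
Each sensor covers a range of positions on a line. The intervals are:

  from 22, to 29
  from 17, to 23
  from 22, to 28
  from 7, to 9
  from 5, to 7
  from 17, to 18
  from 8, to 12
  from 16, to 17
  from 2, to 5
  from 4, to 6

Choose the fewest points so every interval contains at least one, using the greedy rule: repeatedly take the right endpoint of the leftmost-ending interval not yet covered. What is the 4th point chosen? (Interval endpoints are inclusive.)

28

Sort by right endpoint; whenever an interval is uncovered, place a point at its right end.
Sorted: [2,5] [4,6] [5,7] [7,9] [8,12] [16,17] [17,18] [17,23] [22,28] [22,29]
{[2,5],[4,6],[5,7]} hit by 5; {[7,9],[8,12]} hit by 9; {[16,17],[17,18],[17,23]} hit by 17; {[22,28],[22,29]} hit by 28.
Points: 5, 9, 17, 28 (4 total).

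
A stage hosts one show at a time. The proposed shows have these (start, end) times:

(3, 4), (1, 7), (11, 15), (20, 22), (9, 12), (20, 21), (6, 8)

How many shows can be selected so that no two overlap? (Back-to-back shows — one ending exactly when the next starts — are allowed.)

4

Sort by end time and greedily take each interval whose start is ≥ the last chosen end.
Sorted by end: (3,4)  (1,7)  (6,8)  (9,12)  (11,15)  (20,21)  (20,22)
take (3,4); take (6,8); take (9,12); take (20,21).
Selected 4 shows.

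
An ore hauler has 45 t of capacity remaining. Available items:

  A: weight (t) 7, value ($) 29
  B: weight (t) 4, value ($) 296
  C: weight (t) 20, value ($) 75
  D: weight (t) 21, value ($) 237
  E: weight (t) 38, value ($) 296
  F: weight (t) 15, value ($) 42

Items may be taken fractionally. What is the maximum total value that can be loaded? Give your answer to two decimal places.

Greedy by value/weight ratio, highest first.
Ratios (sorted): B 74.00, D 11.29, E 7.79, A 4.14, C 3.75, F 2.80
take B (4 @ 296); take D (21 @ 237); take 20/38 of E → 155.79. Capacity used 45/45.
Total value = 688.79

688.79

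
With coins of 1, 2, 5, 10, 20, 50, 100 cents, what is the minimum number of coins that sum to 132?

4

132 − 1×100→32 − 1×20→12 − 1×10→2 − 1×2→0
Total coins = 1 + 1 + 1 + 1 = 4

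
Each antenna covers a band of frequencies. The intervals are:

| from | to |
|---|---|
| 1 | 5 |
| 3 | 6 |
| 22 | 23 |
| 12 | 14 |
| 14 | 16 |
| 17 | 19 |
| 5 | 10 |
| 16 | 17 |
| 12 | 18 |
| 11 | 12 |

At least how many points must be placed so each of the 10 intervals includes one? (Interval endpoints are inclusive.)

5

By right end: [1,5]  [3,6]  [5,10]  [11,12]  [12,14]  [14,16]  [16,17]  [12,18]  [17,19]  [22,23]
[1,5] uncovered → point at 5; [11,12] uncovered → point at 12; [14,16] uncovered → point at 16; [17,19] uncovered → point at 19; [22,23] uncovered → point at 23.
Points: 5, 12, 16, 19, 23 (5 total).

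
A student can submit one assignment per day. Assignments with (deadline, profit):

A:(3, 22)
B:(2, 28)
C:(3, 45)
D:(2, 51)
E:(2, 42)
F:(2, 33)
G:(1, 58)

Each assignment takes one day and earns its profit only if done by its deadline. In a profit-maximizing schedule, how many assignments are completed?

Profit order: G=58 D=51 C=45 E=42 F=33 B=28 A=22
Assign: G→slot 1, D→slot 2, C→slot 3, E skipped, F skipped, B skipped, A skipped.
Slots: [1:G] [2:D] [3:C]
3 of 7 scheduled.

3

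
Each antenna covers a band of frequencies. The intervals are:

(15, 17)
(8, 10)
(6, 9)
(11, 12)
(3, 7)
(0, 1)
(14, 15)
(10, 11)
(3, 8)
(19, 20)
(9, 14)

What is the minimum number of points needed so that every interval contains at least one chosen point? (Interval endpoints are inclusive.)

6

By right end: [0,1]  [3,7]  [3,8]  [6,9]  [8,10]  [10,11]  [11,12]  [9,14]  [14,15]  [15,17]  [19,20]
[0,1] uncovered → point at 1; [3,7] uncovered → point at 7; [8,10] uncovered → point at 10; [11,12] uncovered → point at 12; [14,15] uncovered → point at 15; [19,20] uncovered → point at 20.
Points: 1, 7, 10, 12, 15, 20 (6 total).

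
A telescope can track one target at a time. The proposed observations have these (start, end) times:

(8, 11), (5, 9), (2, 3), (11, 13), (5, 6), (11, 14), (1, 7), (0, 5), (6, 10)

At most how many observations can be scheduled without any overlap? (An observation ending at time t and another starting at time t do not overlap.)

Order by finish time; keep every interval that doesn't clash with the previous kept one.
By end time: (2,3), (0,5), (5,6), (1,7), (5,9), (6,10), (8,11), (11,13), (11,14).
Pick (2,3); next start ≥ 3 → (5,6); next start ≥ 6 → (6,10); next start ≥ 10 → (11,13).
Selected 4 observations.

4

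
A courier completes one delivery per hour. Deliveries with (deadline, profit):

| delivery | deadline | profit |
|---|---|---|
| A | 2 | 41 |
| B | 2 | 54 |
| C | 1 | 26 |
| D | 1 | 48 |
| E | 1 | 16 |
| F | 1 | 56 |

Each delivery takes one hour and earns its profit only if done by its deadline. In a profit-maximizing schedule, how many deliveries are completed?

2

Profit order: F=56 B=54 D=48 A=41 C=26 E=16
Assign: F→slot 1, B→slot 2, D skipped, A skipped, C skipped, E skipped.
Slots: [1:F] [2:B]
2 of 6 scheduled.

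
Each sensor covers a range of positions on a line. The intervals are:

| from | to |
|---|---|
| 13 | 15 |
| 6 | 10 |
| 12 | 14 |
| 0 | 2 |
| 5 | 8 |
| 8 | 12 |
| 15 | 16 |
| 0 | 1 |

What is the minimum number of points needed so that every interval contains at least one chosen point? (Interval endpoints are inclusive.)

By right end: [0,1]  [0,2]  [5,8]  [6,10]  [8,12]  [12,14]  [13,15]  [15,16]
[0,1] uncovered → point at 1; [5,8] uncovered → point at 8; [12,14] uncovered → point at 14; [15,16] uncovered → point at 16.
Points: 1, 8, 14, 16 (4 total).

4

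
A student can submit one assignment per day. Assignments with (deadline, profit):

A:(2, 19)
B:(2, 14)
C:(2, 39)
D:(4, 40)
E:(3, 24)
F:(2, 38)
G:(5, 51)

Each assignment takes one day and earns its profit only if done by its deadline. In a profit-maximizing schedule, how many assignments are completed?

5

Sort by profit descending; place each in the latest free slot ≤ its deadline.
By profit: G(d5,51), D(d4,40), C(d2,39), F(d2,38), E(d3,24), A(d2,19), B(d2,14)
G→slot 5; D→slot 4; C→slot 2; F→slot 1; E→slot 3; A skipped; B skipped.
5 of 7 scheduled.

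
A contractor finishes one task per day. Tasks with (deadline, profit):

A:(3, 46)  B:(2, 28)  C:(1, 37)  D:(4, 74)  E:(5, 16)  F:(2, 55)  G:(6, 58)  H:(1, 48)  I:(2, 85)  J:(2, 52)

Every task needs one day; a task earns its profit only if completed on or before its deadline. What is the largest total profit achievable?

334

Profit order: I=85 D=74 G=58 F=55 J=52 H=48 A=46 C=37 B=28 E=16
Assign: I→slot 2, D→slot 4, G→slot 6, F→slot 1, J skipped, H skipped, A→slot 3, C skipped, B skipped, E→slot 5.
Slots: [1:F] [2:I] [3:A] [4:D] [5:E] [6:G]
Profit = 55 + 85 + 46 + 74 + 16 + 58 = 334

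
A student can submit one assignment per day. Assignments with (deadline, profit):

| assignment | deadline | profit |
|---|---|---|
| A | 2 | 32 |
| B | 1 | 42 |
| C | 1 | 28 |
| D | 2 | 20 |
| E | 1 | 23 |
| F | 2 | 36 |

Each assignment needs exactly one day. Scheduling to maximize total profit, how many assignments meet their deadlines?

Sort by profit descending; place each in the latest free slot ≤ its deadline.
By profit: B(d1,42), F(d2,36), A(d2,32), C(d1,28), E(d1,23), D(d2,20)
B→slot 1; F→slot 2; A skipped; C skipped; E skipped; D skipped.
2 of 6 scheduled.

2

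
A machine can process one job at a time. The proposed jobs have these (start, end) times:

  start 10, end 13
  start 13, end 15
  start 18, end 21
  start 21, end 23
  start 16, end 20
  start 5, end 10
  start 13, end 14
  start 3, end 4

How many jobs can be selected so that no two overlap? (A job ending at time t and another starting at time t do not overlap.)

Greedy by earliest finish: after sorting by end time, pick each interval compatible with the last pick.
Sorted by end: (3,4)  (5,10)  (10,13)  (13,14)  (13,15)  (16,20)  (18,21)  (21,23)
take (3,4); take (5,10); take (10,13); take (13,14); take (16,20); skip (18,21); take (21,23).
Selected 6 jobs.

6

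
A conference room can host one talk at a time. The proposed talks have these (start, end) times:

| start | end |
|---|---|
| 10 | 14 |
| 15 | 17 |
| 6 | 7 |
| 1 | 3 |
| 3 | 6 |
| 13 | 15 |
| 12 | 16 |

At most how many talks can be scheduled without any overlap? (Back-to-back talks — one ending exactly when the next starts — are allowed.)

5

Sorted by end: (1,3)  (3,6)  (6,7)  (10,14)  (13,15)  (12,16)  (15,17)
take (1,3); take (3,6); take (6,7); take (10,14); skip (13,15); take (15,17).
Selected 5 talks.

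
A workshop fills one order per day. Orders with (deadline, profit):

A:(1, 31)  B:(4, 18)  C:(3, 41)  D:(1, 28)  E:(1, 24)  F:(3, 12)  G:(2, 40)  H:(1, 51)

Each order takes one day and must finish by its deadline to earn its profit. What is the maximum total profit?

Sort by profit descending; place each in the latest free slot ≤ its deadline.
By profit: H(d1,51), C(d3,41), G(d2,40), A(d1,31), D(d1,28), E(d1,24), B(d4,18), F(d3,12)
H→slot 1; C→slot 3; G→slot 2; A skipped; D skipped; E skipped; B→slot 4; F skipped.
Profit = 51 + 40 + 41 + 18 = 150

150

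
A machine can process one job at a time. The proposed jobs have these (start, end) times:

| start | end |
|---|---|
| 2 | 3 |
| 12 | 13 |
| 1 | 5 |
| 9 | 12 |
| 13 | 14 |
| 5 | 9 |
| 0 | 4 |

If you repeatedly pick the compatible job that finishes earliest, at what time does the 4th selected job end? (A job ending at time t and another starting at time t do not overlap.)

Sort by end time and greedily take each interval whose start is ≥ the last chosen end.
Sorted by end: (2,3)  (0,4)  (1,5)  (5,9)  (9,12)  (12,13)  (13,14)
take (2,3); skip (1,5); take (5,9); take (9,12); take (12,13); take (13,14).
Selected: (2,3) (5,9) (9,12) (12,13) (13,14)

13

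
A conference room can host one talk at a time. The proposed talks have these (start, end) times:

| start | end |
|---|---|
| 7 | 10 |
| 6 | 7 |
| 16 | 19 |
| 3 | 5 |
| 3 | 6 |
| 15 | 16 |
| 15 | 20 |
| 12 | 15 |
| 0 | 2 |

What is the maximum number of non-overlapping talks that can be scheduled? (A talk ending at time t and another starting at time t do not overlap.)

By end time: (0,2), (3,5), (3,6), (6,7), (7,10), (12,15), (15,16), (16,19), (15,20).
Pick (0,2); next start ≥ 2 → (3,5); next start ≥ 5 → (6,7); next start ≥ 7 → (7,10); next start ≥ 10 → (12,15); next start ≥ 15 → (15,16); next start ≥ 16 → (16,19).
Selected 7 talks.

7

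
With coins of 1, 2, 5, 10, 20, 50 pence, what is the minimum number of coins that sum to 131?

Greedy: take as many of the largest coin as possible, then repeat with the remainder.
131 = 2×50 + 1×20 + 1×10 + 1×1
Total coins = 2 + 1 + 1 + 1 = 5

5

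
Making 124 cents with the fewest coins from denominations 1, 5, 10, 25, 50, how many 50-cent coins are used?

Greedy: take as many of the largest coin as possible, then repeat with the remainder.
124 = 2×50 + 2×10 + 4×1
Count of 50: 2

2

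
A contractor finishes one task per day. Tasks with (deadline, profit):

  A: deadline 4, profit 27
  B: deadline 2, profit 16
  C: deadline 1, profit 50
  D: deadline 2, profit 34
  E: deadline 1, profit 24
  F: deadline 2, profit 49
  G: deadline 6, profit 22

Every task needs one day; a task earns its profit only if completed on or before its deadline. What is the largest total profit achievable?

By profit: C(d1,50), F(d2,49), D(d2,34), A(d4,27), E(d1,24), G(d6,22), B(d2,16)
C→slot 1; F→slot 2; D skipped; A→slot 4; E skipped; G→slot 6; B skipped.
Profit = 50 + 49 + 27 + 22 = 148

148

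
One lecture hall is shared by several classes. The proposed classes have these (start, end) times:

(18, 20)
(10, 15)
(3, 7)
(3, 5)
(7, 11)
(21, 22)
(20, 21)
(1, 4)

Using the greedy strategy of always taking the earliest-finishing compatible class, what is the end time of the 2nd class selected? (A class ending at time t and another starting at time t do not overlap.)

Greedy by earliest finish: after sorting by end time, pick each interval compatible with the last pick.
By end time: (1,4), (3,5), (3,7), (7,11), (10,15), (18,20), (20,21), (21,22).
Pick (1,4); next start ≥ 4 → (7,11); next start ≥ 11 → (18,20); next start ≥ 20 → (20,21); next start ≥ 21 → (21,22).
Selected: (1,4) (7,11) (18,20) (20,21) (21,22)

11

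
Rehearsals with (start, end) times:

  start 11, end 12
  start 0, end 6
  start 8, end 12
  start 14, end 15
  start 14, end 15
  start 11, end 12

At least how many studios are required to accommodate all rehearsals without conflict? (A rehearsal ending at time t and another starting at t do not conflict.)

Events (time:±→running): 0:+→1 6:-→0 8:+→1 11:+→2 11:+→3 … peak 3.

3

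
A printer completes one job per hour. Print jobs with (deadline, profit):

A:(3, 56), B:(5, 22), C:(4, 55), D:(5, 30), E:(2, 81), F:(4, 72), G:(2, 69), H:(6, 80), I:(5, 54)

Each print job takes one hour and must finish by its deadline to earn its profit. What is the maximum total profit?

Take jobs in profit order; each goes to the latest open slot no later than its deadline.
Profit order: E=81 H=80 F=72 G=69 A=56 C=55 I=54 D=30 B=22
Assign: E→slot 2, H→slot 6, F→slot 4, G→slot 1, A→slot 3, C skipped, I→slot 5, D skipped, B skipped.
Slots: [1:G] [2:E] [3:A] [4:F] [5:I] [6:H]
Profit = 69 + 81 + 56 + 72 + 54 + 80 = 412

412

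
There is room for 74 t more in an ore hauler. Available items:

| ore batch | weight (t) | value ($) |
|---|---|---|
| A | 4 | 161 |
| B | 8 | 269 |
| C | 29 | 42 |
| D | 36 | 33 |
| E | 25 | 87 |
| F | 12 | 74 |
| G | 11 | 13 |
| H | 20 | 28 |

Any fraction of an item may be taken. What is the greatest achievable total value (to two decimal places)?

Ratios (sorted): A 40.25, B 33.62, F 6.17, E 3.48, C 1.45, H 1.40, G 1.18, D 0.92
take A (4 @ 161); take B (8 @ 269); take F (12 @ 74); take E (25 @ 87); take 25/29 of C → 36.21. Capacity used 74/74.
Total value = 627.21

627.21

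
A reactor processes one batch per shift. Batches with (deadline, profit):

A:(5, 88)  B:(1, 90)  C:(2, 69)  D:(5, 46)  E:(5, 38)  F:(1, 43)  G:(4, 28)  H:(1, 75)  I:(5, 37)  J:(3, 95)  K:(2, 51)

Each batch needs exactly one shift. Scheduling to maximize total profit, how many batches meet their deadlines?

Sort by profit descending; place each in the latest free slot ≤ its deadline.
Profit order: J=95 B=90 A=88 H=75 C=69 K=51 D=46 F=43 E=38 I=37 G=28
Assign: J→slot 3, B→slot 1, A→slot 5, H skipped, C→slot 2, K skipped, D→slot 4, F skipped, E skipped, I skipped, G skipped.
Slots: [1:B] [2:C] [3:J] [4:D] [5:A]
5 of 11 scheduled.

5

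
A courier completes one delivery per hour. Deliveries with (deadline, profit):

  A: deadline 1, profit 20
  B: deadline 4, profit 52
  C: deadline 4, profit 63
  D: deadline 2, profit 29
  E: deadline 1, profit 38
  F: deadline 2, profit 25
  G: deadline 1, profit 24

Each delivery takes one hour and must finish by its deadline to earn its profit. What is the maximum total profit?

182

Profit order: C=63 B=52 E=38 D=29 F=25 G=24 A=20
Assign: C→slot 4, B→slot 3, E→slot 1, D→slot 2, F skipped, G skipped, A skipped.
Slots: [1:E] [2:D] [3:B] [4:C]
Profit = 38 + 29 + 52 + 63 = 182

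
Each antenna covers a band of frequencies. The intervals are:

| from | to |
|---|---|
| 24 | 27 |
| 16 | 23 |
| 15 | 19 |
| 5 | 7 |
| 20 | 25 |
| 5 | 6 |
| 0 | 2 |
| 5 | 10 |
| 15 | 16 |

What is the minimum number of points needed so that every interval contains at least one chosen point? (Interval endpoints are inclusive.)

By right end: [0,2]  [5,6]  [5,7]  [5,10]  [15,16]  [15,19]  [16,23]  [20,25]  [24,27]
[0,2] uncovered → point at 2; [5,6] uncovered → point at 6; [15,16] uncovered → point at 16; [20,25] uncovered → point at 25.
Points: 2, 6, 16, 25 (4 total).

4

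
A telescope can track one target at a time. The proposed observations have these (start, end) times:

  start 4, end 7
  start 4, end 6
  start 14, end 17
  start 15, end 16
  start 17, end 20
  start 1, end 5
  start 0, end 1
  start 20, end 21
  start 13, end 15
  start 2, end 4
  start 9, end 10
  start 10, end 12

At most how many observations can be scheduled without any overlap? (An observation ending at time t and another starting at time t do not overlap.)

9

Order by finish time; keep every interval that doesn't clash with the previous kept one.
By end time: (0,1), (2,4), (1,5), (4,6), (4,7), (9,10), (10,12), (13,15), (15,16), (14,17), (17,20), (20,21).
Pick (0,1); next start ≥ 1 → (2,4); next start ≥ 4 → (4,6); next start ≥ 6 → (9,10); next start ≥ 10 → (10,12); next start ≥ 12 → (13,15); next start ≥ 15 → (15,16); next start ≥ 16 → (17,20); next start ≥ 20 → (20,21).
Selected 9 observations.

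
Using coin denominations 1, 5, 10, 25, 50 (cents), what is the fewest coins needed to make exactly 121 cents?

5

121 − 2×50→21 − 2×10→1 − 1×1→0
Total coins = 2 + 2 + 1 = 5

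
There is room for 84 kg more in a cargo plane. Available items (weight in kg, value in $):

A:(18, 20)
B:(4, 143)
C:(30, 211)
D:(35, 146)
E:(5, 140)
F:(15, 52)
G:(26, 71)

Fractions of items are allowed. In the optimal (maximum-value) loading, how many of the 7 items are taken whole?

Greedy by value/weight ratio, highest first.
Ratios (sorted): B 35.75, E 28.00, C 7.03, D 4.17, F 3.47, G 2.73, A 1.11
take B (4 @ 143); take E (5 @ 140); take C (30 @ 211); take D (35 @ 146); take 10/15 of F → 34.67. Capacity used 84/84.
4 item(s) taken whole; one partial (take 10/15 of F).

4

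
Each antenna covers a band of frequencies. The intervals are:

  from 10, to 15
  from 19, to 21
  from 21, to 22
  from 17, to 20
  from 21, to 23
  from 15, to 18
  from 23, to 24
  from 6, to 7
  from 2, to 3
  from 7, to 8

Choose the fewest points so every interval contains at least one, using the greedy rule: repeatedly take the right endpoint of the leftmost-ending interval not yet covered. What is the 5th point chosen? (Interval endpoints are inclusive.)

Sort by right endpoint; whenever an interval is uncovered, place a point at its right end.
By right end: [2,3]  [6,7]  [7,8]  [10,15]  [15,18]  [17,20]  [19,21]  [21,22]  [21,23]  [23,24]
[2,3] uncovered → point at 3; [6,7] uncovered → point at 7; [10,15] uncovered → point at 15; [17,20] uncovered → point at 20; [21,22] uncovered → point at 22; [23,24] uncovered → point at 24.
Points: 3, 7, 15, 20, 22, 24 (6 total).

22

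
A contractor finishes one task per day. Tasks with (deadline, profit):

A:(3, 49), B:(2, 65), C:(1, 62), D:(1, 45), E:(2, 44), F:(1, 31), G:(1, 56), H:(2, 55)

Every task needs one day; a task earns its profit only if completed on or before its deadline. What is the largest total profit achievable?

176

Sort by profit descending; place each in the latest free slot ≤ its deadline.
By profit: B(d2,65), C(d1,62), G(d1,56), H(d2,55), A(d3,49), D(d1,45), E(d2,44), F(d1,31)
B→slot 2; C→slot 1; G skipped; H skipped; A→slot 3; D skipped; E skipped; F skipped.
Profit = 62 + 65 + 49 = 176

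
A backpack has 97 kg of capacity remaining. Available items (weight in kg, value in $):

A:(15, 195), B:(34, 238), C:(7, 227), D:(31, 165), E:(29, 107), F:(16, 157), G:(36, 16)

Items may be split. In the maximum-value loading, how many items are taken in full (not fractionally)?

Sort by value per unit weight and fill in that order.
Ratios (sorted): C 32.43, A 13.00, F 9.81, B 7.00, D 5.32, E 3.69, G 0.44
take C (7 @ 227); take A (15 @ 195); take F (16 @ 157); take B (34 @ 238); take 25/31 of D → 133.06. Capacity used 97/97.
4 item(s) taken whole; one partial (take 25/31 of D).

4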